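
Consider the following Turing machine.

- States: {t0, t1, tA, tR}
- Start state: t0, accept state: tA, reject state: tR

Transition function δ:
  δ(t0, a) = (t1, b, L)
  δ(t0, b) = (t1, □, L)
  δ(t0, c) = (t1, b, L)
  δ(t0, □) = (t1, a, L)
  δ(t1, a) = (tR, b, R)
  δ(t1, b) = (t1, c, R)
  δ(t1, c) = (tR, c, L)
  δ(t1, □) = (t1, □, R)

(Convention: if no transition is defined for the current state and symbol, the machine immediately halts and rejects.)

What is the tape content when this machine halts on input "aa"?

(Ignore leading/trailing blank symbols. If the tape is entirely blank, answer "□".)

Execution trace:
Initial: [t0]aa
Step 1: δ(t0, a) = (t1, b, L) → [t1]□ba
Step 2: δ(t1, □) = (t1, □, R) → □[t1]ba
Step 3: δ(t1, b) = (t1, c, R) → □c[t1]a
Step 4: δ(t1, a) = (tR, b, R) → □cb[tR]□

The machine reaches the reject state tR and halts.

Final tape (ignoring leading/trailing blanks): cb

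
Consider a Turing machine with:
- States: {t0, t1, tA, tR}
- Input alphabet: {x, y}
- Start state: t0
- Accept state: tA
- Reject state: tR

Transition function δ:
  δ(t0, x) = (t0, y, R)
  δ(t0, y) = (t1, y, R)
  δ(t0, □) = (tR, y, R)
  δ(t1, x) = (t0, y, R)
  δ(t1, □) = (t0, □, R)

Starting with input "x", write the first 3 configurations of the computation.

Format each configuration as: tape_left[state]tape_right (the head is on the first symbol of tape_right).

Transitions applied:
Step 1: δ(t0, x) = (t0, y, R)
Step 2: δ(t0, □) = (tR, y, R)

The first 3 configurations are:
[t0]x ⊢ y[t0]□ ⊢ yy[tR]□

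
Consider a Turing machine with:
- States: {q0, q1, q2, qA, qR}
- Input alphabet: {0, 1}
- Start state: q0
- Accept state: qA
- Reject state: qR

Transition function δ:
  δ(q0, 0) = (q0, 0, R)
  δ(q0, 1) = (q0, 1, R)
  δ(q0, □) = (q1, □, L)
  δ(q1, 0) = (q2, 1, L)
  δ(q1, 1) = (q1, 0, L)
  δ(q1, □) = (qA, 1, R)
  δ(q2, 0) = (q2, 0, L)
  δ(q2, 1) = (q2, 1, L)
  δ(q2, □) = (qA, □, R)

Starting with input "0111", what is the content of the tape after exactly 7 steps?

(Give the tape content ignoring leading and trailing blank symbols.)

Execution trace:
Initial: [q0]0111
Step 1: δ(q0, 0) = (q0, 0, R) → 0[q0]111
Step 2: δ(q0, 1) = (q0, 1, R) → 01[q0]11
Step 3: δ(q0, 1) = (q0, 1, R) → 011[q0]1
Step 4: δ(q0, 1) = (q0, 1, R) → 0111[q0]□
Step 5: δ(q0, □) = (q1, □, L) → 011[q1]1□
Step 6: δ(q1, 1) = (q1, 0, L) → 01[q1]10□
Step 7: δ(q1, 1) = (q1, 0, L) → 0[q1]100□

After 7 steps, the tape (ignoring leading/trailing blanks) is: 0100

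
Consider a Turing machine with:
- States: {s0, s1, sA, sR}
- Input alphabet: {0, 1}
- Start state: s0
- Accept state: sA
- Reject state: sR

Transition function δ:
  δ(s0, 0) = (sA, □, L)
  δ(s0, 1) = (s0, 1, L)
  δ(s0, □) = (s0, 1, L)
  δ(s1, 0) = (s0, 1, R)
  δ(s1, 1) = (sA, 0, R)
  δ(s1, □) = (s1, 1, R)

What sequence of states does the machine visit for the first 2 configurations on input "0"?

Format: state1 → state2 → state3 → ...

Execution trace:
Initial: [s0]0
Step 1: δ(s0, 0) = (sA, □, L) → [sA]□□

The machine reaches the accept state sA and halts.

State sequence: s0 → sA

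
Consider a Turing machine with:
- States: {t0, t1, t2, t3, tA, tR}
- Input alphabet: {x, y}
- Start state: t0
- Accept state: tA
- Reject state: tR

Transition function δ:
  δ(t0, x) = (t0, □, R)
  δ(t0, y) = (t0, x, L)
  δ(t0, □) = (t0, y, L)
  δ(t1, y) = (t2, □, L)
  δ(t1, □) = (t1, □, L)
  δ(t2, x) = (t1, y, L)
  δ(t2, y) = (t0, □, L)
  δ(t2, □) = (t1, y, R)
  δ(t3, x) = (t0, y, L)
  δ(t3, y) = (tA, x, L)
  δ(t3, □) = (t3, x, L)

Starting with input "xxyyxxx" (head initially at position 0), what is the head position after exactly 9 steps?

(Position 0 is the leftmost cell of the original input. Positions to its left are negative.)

Execution trace (head position shown):
Step 0: [t0]xxyyxxx  (head at position 0)
Step 1: move right → □[t0]xyyxxx  (head at position 1)
Step 2: move right → □□[t0]yyxxx  (head at position 2)
Step 3: move left → □[t0]□xyxxx  (head at position 1)
Step 4: move left → [t0]□yxyxxx  (head at position 0)
Step 5: move left → [t0]□yyxyxxx  (head at position -1)
Step 6: move left → [t0]□yyyxyxxx  (head at position -2)
Step 7: move left → [t0]□yyyyxyxxx  (head at position -3)
Step 8: move left → [t0]□yyyyyxyxxx  (head at position -4)
Step 9: move left → [t0]□yyyyyyxyxxx  (head at position -5)

After 9 steps, the head is at position -5.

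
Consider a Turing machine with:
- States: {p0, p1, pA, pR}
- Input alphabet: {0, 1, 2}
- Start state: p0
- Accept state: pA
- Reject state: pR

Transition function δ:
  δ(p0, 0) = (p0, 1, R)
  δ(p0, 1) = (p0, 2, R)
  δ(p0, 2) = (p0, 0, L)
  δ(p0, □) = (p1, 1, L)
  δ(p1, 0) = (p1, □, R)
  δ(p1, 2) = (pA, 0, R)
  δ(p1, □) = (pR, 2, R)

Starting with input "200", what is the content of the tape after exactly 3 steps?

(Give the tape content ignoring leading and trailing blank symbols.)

Execution trace:
Initial: [p0]200
Step 1: δ(p0, 2) = (p0, 0, L) → [p0]□000
Step 2: δ(p0, □) = (p1, 1, L) → [p1]□1000
Step 3: δ(p1, □) = (pR, 2, R) → 2[pR]1000

The machine reaches the reject state pR and halts.

After 3 steps, the tape (ignoring leading/trailing blanks) is: 21000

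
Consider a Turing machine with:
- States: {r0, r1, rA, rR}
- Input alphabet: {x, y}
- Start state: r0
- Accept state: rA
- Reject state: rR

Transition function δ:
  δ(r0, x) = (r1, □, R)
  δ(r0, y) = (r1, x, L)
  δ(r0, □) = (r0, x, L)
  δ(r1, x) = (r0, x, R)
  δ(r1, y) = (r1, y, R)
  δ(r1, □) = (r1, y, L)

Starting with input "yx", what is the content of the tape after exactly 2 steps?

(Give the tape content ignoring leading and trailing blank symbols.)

Execution trace:
Initial: [r0]yx
Step 1: δ(r0, y) = (r1, x, L) → [r1]□xx
Step 2: δ(r1, □) = (r1, y, L) → [r1]□yxx

After 2 steps, the tape (ignoring leading/trailing blanks) is: yxx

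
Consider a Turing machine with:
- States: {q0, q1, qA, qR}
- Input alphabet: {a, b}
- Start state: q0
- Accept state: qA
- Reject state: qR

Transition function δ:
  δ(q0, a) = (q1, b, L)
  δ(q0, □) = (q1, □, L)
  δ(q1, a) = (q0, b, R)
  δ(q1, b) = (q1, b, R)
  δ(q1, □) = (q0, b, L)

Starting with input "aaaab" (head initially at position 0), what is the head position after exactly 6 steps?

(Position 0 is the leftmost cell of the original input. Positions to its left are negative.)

Execution trace (head position shown):
Step 0: [q0]aaaab  (head at position 0)
Step 1: move left → [q1]□baaab  (head at position -1)
Step 2: move left → [q0]□bbaaab  (head at position -2)
Step 3: move left → [q1]□□bbaaab  (head at position -3)
Step 4: move left → [q0]□b□bbaaab  (head at position -4)
Step 5: move left → [q1]□□b□bbaaab  (head at position -5)
Step 6: move left → [q0]□b□b□bbaaab  (head at position -6)

After 6 steps, the head is at position -6.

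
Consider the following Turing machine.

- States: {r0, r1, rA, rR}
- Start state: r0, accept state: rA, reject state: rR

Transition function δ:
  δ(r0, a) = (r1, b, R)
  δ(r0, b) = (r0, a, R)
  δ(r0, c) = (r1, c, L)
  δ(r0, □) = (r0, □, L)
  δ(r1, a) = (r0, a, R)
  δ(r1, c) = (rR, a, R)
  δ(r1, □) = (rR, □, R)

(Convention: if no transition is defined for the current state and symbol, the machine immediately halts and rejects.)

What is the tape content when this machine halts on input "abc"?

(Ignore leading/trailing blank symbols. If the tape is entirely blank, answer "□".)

Execution trace:
Initial: [r0]abc
Step 1: δ(r0, a) = (r1, b, R) → b[r1]bc

No transition is defined for δ(r1, b). By convention the machine halts and rejects.

Final tape (ignoring leading/trailing blanks): bbc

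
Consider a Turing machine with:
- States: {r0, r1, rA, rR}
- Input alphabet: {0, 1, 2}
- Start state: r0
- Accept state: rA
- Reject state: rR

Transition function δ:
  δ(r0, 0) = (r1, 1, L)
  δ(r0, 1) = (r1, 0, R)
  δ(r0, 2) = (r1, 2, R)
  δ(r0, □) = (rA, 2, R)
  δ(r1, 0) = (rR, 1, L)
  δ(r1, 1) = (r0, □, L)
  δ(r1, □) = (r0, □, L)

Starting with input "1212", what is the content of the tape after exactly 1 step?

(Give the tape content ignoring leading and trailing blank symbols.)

Execution trace:
Initial: [r0]1212
Step 1: δ(r0, 1) = (r1, 0, R) → 0[r1]212

No transition is defined for δ(r1, 2). By convention the machine halts and rejects.

After 1 step, the tape (ignoring leading/trailing blanks) is: 0212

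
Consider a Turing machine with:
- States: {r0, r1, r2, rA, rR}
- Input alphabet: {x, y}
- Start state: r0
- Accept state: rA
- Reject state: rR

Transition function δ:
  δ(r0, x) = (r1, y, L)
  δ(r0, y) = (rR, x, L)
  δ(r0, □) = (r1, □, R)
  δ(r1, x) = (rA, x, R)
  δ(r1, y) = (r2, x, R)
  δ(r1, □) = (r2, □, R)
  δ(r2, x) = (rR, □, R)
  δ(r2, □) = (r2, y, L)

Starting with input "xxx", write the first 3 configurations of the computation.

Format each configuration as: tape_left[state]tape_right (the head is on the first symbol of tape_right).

Transitions applied:
Step 1: δ(r0, x) = (r1, y, L)
Step 2: δ(r1, □) = (r2, □, R)

The first 3 configurations are:
[r0]xxx ⊢ [r1]□yxx ⊢ □[r2]yxx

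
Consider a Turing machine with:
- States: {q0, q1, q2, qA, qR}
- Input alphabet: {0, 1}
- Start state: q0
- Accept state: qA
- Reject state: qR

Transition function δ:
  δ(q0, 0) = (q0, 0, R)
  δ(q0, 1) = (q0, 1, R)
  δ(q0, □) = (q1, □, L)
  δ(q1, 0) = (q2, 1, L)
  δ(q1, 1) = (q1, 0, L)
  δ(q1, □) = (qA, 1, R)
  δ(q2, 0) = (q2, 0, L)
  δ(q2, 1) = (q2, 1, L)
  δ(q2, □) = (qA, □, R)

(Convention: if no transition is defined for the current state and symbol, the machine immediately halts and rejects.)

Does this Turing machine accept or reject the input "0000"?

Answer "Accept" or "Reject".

Execution trace:
Initial: [q0]0000
Step 1: δ(q0, 0) = (q0, 0, R) → 0[q0]000
Step 2: δ(q0, 0) = (q0, 0, R) → 00[q0]00
Step 3: δ(q0, 0) = (q0, 0, R) → 000[q0]0
Step 4: δ(q0, 0) = (q0, 0, R) → 0000[q0]□
Step 5: δ(q0, □) = (q1, □, L) → 000[q1]0□
Step 6: δ(q1, 0) = (q2, 1, L) → 00[q2]01□
Step 7: δ(q2, 0) = (q2, 0, L) → 0[q2]001□
Step 8: δ(q2, 0) = (q2, 0, L) → [q2]0001□
Step 9: δ(q2, 0) = (q2, 0, L) → [q2]□0001□
Step 10: δ(q2, □) = (qA, □, R) → □[qA]0001□

The machine reaches the accept state qA and halts.

Answer: Accept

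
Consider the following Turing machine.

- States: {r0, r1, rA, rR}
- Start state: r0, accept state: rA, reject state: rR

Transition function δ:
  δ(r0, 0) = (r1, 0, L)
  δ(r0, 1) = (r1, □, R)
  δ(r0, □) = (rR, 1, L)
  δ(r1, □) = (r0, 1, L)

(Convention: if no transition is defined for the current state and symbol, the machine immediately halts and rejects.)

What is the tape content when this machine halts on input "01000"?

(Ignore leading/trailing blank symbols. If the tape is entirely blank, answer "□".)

Execution trace:
Initial: [r0]01000
Step 1: δ(r0, 0) = (r1, 0, L) → [r1]□01000
Step 2: δ(r1, □) = (r0, 1, L) → [r0]□101000
Step 3: δ(r0, □) = (rR, 1, L) → [rR]□1101000

The machine reaches the reject state rR and halts.

Final tape (ignoring leading/trailing blanks): 1101000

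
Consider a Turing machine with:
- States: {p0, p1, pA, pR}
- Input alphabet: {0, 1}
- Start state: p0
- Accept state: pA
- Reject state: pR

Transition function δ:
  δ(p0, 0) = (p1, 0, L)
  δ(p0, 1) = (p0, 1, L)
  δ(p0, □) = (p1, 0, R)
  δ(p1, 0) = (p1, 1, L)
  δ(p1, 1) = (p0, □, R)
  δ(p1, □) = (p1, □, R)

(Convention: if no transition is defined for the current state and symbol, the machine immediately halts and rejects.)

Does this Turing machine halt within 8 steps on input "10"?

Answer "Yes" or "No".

Execution trace:
Initial: [p0]10
Step 1: δ(p0, 1) = (p0, 1, L) → [p0]□10
Step 2: δ(p0, □) = (p1, 0, R) → 0[p1]10
Step 3: δ(p1, 1) = (p0, □, R) → 0□[p0]0
Step 4: δ(p0, 0) = (p1, 0, L) → 0[p1]□0
Step 5: δ(p1, □) = (p1, □, R) → 0□[p1]0
Step 6: δ(p1, 0) = (p1, 1, L) → 0[p1]□1
Step 7: δ(p1, □) = (p1, □, R) → 0□[p1]1
Step 8: δ(p1, 1) = (p0, □, R) → 0□□[p0]□

The machine has not reached a halting state after 8 steps.
The machine did not halt within the 8-step bound.

Answer: No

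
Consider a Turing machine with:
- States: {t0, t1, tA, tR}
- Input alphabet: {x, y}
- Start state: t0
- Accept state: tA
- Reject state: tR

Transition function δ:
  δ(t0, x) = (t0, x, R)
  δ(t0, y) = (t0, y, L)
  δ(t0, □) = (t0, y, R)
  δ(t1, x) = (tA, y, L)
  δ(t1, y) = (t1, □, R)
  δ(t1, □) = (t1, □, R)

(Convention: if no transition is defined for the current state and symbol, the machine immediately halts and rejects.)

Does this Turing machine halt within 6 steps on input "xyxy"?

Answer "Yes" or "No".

Execution trace:
Initial: [t0]xyxy
Step 1: δ(t0, x) = (t0, x, R) → x[t0]yxy
Step 2: δ(t0, y) = (t0, y, L) → [t0]xyxy
Step 3: δ(t0, x) = (t0, x, R) → x[t0]yxy
Step 4: δ(t0, y) = (t0, y, L) → [t0]xyxy
Step 5: δ(t0, x) = (t0, x, R) → x[t0]yxy
Step 6: δ(t0, y) = (t0, y, L) → [t0]xyxy

The machine has not reached a halting state after 6 steps.
The machine did not halt within the 6-step bound.

Answer: No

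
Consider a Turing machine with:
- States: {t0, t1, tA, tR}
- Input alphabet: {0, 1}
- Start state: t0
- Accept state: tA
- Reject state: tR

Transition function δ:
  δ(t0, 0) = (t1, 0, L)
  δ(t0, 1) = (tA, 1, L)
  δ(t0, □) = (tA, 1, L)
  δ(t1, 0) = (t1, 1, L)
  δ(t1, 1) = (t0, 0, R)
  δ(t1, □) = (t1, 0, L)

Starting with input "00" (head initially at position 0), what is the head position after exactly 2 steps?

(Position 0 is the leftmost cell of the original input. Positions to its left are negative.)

Execution trace (head position shown):
Step 0: [t0]00  (head at position 0)
Step 1: move left → [t1]□00  (head at position -1)
Step 2: move left → [t1]□000  (head at position -2)

After 2 steps, the head is at position -2.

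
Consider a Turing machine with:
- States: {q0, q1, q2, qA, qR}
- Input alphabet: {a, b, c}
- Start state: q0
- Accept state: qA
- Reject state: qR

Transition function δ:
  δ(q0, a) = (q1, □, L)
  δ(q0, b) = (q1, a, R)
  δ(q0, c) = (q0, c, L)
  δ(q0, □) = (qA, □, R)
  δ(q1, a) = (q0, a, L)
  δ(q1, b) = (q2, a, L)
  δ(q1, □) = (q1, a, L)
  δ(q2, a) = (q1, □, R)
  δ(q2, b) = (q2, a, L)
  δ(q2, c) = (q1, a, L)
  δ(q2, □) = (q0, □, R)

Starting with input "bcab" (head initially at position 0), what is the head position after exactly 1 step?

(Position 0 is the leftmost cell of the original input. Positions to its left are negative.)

Execution trace (head position shown):
Step 0: [q0]bcab  (head at position 0)
Step 1: move right → a[q1]cab  (head at position 1)

After 1 step, the head is at position 1.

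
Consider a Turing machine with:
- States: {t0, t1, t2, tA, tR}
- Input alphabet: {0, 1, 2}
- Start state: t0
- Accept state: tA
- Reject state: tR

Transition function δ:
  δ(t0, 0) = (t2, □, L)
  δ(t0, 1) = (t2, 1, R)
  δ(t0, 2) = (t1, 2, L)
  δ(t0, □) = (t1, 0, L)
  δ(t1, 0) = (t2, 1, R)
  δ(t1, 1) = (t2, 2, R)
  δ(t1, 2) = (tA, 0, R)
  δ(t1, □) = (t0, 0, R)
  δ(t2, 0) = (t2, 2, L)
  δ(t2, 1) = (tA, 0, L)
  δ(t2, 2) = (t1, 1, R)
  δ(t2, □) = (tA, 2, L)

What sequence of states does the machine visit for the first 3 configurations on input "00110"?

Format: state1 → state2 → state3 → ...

Execution trace:
Initial: [t0]00110
Step 1: δ(t0, 0) = (t2, □, L) → [t2]□□0110
Step 2: δ(t2, □) = (tA, 2, L) → [tA]□2□0110

The machine reaches the accept state tA and halts.

State sequence: t0 → t2 → tA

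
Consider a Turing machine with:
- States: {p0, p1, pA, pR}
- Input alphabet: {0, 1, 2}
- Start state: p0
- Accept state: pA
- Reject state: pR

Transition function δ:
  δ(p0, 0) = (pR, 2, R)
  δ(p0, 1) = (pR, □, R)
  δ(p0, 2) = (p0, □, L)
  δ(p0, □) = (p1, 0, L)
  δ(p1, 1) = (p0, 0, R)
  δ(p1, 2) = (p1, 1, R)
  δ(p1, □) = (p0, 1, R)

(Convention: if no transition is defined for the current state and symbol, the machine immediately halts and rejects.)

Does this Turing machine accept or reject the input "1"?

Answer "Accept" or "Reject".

Execution trace:
Initial: [p0]1
Step 1: δ(p0, 1) = (pR, □, R) → □[pR]□

The machine reaches the reject state pR and halts.

Answer: Reject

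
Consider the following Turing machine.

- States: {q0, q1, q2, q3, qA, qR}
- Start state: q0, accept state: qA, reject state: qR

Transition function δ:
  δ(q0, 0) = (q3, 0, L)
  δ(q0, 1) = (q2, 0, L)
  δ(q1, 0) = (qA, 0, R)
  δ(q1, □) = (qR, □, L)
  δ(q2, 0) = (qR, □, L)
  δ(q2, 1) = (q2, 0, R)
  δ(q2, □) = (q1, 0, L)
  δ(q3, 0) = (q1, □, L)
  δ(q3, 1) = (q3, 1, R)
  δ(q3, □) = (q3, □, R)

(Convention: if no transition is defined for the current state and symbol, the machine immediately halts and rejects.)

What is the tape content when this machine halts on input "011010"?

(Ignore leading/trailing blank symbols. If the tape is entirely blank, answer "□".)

Execution trace:
Initial: [q0]011010
Step 1: δ(q0, 0) = (q3, 0, L) → [q3]□011010
Step 2: δ(q3, □) = (q3, □, R) → □[q3]011010
Step 3: δ(q3, 0) = (q1, □, L) → [q1]□□11010
Step 4: δ(q1, □) = (qR, □, L) → [qR]□□□11010

The machine reaches the reject state qR and halts.

Final tape (ignoring leading/trailing blanks): 11010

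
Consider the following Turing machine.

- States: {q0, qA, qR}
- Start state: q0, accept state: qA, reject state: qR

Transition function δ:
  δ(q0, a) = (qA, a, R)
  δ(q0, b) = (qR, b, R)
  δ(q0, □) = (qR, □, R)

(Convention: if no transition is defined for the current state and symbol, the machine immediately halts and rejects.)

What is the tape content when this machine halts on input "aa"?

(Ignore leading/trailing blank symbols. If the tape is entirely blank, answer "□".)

Execution trace:
Initial: [q0]aa
Step 1: δ(q0, a) = (qA, a, R) → a[qA]a

The machine reaches the accept state qA and halts.

Final tape (ignoring leading/trailing blanks): aa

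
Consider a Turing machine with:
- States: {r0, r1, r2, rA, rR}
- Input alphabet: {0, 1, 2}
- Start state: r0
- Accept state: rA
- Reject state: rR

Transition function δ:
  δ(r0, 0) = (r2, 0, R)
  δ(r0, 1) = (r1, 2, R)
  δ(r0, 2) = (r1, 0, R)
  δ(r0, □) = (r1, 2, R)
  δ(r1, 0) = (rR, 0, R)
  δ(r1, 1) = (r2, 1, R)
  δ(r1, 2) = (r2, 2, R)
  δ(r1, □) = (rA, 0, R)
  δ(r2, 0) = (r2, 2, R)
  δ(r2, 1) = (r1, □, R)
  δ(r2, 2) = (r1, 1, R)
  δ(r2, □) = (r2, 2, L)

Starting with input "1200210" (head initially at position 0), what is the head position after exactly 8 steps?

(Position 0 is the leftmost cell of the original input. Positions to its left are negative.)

Execution trace (head position shown):
Step 0: [r0]1200210  (head at position 0)
Step 1: move right → 2[r1]200210  (head at position 1)
Step 2: move right → 22[r2]00210  (head at position 2)
Step 3: move right → 222[r2]0210  (head at position 3)
Step 4: move right → 2222[r2]210  (head at position 4)
Step 5: move right → 22221[r1]10  (head at position 5)
Step 6: move right → 222211[r2]0  (head at position 6)
Step 7: move right → 2222112[r2]□  (head at position 7)
Step 8: move left → 222211[r2]22  (head at position 6)

After 8 steps, the head is at position 6.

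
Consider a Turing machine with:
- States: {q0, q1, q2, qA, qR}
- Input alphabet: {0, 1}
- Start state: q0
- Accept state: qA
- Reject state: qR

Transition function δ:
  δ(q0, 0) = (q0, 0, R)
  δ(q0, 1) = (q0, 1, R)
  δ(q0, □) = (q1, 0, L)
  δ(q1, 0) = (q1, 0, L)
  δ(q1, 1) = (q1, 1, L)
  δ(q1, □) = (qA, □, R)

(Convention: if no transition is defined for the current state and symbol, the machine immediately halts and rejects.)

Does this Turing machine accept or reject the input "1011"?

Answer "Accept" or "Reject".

Execution trace:
Initial: [q0]1011
Step 1: δ(q0, 1) = (q0, 1, R) → 1[q0]011
Step 2: δ(q0, 0) = (q0, 0, R) → 10[q0]11
Step 3: δ(q0, 1) = (q0, 1, R) → 101[q0]1
Step 4: δ(q0, 1) = (q0, 1, R) → 1011[q0]□
Step 5: δ(q0, □) = (q1, 0, L) → 101[q1]10
Step 6: δ(q1, 1) = (q1, 1, L) → 10[q1]110
Step 7: δ(q1, 1) = (q1, 1, L) → 1[q1]0110
Step 8: δ(q1, 0) = (q1, 0, L) → [q1]10110
Step 9: δ(q1, 1) = (q1, 1, L) → [q1]□10110
Step 10: δ(q1, □) = (qA, □, R) → □[qA]10110

The machine reaches the accept state qA and halts.

Answer: Accept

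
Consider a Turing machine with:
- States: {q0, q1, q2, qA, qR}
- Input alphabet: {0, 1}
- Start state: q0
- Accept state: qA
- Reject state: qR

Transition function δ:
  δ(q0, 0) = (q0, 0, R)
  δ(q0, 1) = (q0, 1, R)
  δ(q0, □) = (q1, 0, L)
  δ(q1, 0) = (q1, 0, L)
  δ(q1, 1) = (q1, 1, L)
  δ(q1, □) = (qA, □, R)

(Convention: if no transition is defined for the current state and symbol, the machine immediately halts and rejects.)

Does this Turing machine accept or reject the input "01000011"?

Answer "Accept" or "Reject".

Execution trace:
Initial: [q0]01000011
Step 1: δ(q0, 0) = (q0, 0, R) → 0[q0]1000011
Step 2: δ(q0, 1) = (q0, 1, R) → 01[q0]000011
Step 3: δ(q0, 0) = (q0, 0, R) → 010[q0]00011
Step 4: δ(q0, 0) = (q0, 0, R) → 0100[q0]0011
Step 5: δ(q0, 0) = (q0, 0, R) → 01000[q0]011
Step 6: δ(q0, 0) = (q0, 0, R) → 010000[q0]11
Step 7: δ(q0, 1) = (q0, 1, R) → 0100001[q0]1
Step 8: δ(q0, 1) = (q0, 1, R) → 01000011[q0]□
Step 9: δ(q0, □) = (q1, 0, L) → 0100001[q1]10
Step 10: δ(q1, 1) = (q1, 1, L) → 010000[q1]110
Step 11: δ(q1, 1) = (q1, 1, L) → 01000[q1]0110
Step 12: δ(q1, 0) = (q1, 0, L) → 0100[q1]00110
Step 13: δ(q1, 0) = (q1, 0, L) → 010[q1]000110
Step 14: δ(q1, 0) = (q1, 0, L) → 01[q1]0000110
Step 15: δ(q1, 0) = (q1, 0, L) → 0[q1]10000110
Step 16: δ(q1, 1) = (q1, 1, L) → [q1]010000110
Step 17: δ(q1, 0) = (q1, 0, L) → [q1]□010000110
Step 18: δ(q1, □) = (qA, □, R) → □[qA]010000110

The machine reaches the accept state qA and halts.

Answer: Accept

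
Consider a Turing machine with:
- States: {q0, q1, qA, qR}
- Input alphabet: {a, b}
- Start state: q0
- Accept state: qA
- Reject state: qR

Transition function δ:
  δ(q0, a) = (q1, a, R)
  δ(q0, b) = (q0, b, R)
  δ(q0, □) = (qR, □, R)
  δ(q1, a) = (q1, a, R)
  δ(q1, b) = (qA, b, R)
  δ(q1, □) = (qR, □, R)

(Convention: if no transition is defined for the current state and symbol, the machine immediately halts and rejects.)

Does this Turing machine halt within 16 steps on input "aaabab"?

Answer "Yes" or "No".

Execution trace:
Initial: [q0]aaabab
Step 1: δ(q0, a) = (q1, a, R) → a[q1]aabab
Step 2: δ(q1, a) = (q1, a, R) → aa[q1]abab
Step 3: δ(q1, a) = (q1, a, R) → aaa[q1]bab
Step 4: δ(q1, b) = (qA, b, R) → aaab[qA]ab

The machine reaches the accept state qA and halts.
The machine halted after 4 steps (within the 16-step bound).

Answer: Yes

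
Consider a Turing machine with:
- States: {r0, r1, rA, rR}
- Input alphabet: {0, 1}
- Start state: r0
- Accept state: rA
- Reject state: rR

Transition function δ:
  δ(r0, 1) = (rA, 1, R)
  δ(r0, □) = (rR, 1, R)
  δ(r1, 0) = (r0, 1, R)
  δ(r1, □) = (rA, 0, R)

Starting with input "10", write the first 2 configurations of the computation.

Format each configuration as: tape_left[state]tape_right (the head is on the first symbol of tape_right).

Transitions applied:
Step 1: δ(r0, 1) = (rA, 1, R)

The first 2 configurations are:
[r0]10 ⊢ 1[rA]0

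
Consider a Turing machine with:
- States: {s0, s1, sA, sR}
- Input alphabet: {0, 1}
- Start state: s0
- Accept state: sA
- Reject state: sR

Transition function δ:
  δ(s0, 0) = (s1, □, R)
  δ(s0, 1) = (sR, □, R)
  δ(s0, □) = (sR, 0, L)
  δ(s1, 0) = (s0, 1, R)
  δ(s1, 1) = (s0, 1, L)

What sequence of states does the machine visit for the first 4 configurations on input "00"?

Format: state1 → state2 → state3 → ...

Execution trace:
Initial: [s0]00
Step 1: δ(s0, 0) = (s1, □, R) → □[s1]0
Step 2: δ(s1, 0) = (s0, 1, R) → □1[s0]□
Step 3: δ(s0, □) = (sR, 0, L) → □[sR]10

The machine reaches the reject state sR and halts.

State sequence: s0 → s1 → s0 → sR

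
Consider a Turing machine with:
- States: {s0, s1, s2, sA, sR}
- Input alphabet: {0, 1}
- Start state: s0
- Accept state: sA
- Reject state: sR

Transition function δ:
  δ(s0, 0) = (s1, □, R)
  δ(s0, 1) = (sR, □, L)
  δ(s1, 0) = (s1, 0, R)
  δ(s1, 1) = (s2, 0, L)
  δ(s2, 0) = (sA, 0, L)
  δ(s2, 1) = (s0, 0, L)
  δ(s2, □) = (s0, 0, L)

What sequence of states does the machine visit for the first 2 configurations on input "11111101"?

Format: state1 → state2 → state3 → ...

Execution trace:
Initial: [s0]11111101
Step 1: δ(s0, 1) = (sR, □, L) → [sR]□□1111101

The machine reaches the reject state sR and halts.

State sequence: s0 → sR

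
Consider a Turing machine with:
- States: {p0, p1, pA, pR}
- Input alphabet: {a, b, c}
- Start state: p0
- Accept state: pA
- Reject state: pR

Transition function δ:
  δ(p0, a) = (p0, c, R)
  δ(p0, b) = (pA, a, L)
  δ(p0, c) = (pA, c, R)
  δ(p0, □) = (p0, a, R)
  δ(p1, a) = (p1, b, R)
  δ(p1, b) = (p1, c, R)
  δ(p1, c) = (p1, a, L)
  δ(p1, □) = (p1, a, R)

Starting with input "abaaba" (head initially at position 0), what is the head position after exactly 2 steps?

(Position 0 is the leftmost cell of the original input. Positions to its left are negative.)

Execution trace (head position shown):
Step 0: [p0]abaaba  (head at position 0)
Step 1: move right → c[p0]baaba  (head at position 1)
Step 2: move left → [pA]caaaba  (head at position 0)

After 2 steps, the head is at position 0.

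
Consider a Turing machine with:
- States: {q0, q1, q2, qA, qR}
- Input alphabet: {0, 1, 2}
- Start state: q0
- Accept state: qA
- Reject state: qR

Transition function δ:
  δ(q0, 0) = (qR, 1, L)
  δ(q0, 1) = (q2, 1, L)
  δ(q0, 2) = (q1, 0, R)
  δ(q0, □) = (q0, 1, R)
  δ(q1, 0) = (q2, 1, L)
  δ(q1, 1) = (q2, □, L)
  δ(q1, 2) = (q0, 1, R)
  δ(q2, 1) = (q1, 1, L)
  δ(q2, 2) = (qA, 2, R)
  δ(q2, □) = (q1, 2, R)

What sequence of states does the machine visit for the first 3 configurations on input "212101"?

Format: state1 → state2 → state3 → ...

Execution trace:
Initial: [q0]212101
Step 1: δ(q0, 2) = (q1, 0, R) → 0[q1]12101
Step 2: δ(q1, 1) = (q2, □, L) → [q2]0□2101

No transition is defined for δ(q2, 0). By convention the machine halts and rejects.

State sequence: q0 → q1 → q2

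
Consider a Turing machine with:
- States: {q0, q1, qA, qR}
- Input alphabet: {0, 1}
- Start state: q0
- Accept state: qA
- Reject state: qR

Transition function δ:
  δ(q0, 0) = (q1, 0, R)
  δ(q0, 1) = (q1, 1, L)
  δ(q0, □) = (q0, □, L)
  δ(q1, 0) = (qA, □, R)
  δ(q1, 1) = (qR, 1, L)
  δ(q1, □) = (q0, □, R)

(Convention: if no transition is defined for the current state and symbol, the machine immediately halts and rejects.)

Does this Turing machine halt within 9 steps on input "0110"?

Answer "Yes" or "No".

Execution trace:
Initial: [q0]0110
Step 1: δ(q0, 0) = (q1, 0, R) → 0[q1]110
Step 2: δ(q1, 1) = (qR, 1, L) → [qR]0110

The machine reaches the reject state qR and halts.
The machine halted after 2 steps (within the 9-step bound).

Answer: Yes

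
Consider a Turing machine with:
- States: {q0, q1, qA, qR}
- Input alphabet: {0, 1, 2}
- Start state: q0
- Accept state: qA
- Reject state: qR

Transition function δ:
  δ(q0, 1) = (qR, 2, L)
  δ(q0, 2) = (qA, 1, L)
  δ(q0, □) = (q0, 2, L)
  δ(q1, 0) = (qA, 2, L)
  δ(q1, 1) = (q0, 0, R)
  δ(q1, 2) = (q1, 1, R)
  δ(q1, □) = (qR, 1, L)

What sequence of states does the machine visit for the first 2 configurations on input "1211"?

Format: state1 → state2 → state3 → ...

Execution trace:
Initial: [q0]1211
Step 1: δ(q0, 1) = (qR, 2, L) → [qR]□2211

The machine reaches the reject state qR and halts.

State sequence: q0 → qR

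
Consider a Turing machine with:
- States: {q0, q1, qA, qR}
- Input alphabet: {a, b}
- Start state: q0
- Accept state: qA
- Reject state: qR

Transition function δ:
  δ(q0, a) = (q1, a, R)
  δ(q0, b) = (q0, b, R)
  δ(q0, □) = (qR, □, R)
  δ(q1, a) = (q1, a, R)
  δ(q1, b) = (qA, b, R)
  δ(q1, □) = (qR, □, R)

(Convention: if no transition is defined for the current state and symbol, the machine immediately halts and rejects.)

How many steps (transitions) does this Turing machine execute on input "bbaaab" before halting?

Execution trace:
Initial: [q0]bbaaab
Step 1: δ(q0, b) = (q0, b, R) → b[q0]baaab
Step 2: δ(q0, b) = (q0, b, R) → bb[q0]aaab
Step 3: δ(q0, a) = (q1, a, R) → bba[q1]aab
Step 4: δ(q1, a) = (q1, a, R) → bbaa[q1]ab
Step 5: δ(q1, a) = (q1, a, R) → bbaaa[q1]b
Step 6: δ(q1, b) = (qA, b, R) → bbaaab[qA]□

The machine reaches the accept state qA and halts.

The machine executed 6 steps before halting.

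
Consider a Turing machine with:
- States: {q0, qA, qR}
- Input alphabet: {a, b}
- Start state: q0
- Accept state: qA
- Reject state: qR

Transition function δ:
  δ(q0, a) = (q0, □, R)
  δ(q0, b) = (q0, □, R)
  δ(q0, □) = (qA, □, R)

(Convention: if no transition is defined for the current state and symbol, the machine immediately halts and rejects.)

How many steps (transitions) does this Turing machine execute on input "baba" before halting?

Execution trace:
Initial: [q0]baba
Step 1: δ(q0, b) = (q0, □, R) → □[q0]aba
Step 2: δ(q0, a) = (q0, □, R) → □□[q0]ba
Step 3: δ(q0, b) = (q0, □, R) → □□□[q0]a
Step 4: δ(q0, a) = (q0, □, R) → □□□□[q0]□
Step 5: δ(q0, □) = (qA, □, R) → □□□□□[qA]□

The machine reaches the accept state qA and halts.

The machine executed 5 steps before halting.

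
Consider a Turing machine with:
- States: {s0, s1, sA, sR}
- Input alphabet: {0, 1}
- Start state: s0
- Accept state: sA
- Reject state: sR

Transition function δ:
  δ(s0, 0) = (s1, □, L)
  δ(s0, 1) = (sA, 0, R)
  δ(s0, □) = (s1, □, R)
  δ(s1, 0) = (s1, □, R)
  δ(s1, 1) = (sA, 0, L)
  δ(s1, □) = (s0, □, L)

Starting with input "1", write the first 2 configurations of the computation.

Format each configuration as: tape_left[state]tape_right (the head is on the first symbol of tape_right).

Transitions applied:
Step 1: δ(s0, 1) = (sA, 0, R)

The first 2 configurations are:
[s0]1 ⊢ 0[sA]□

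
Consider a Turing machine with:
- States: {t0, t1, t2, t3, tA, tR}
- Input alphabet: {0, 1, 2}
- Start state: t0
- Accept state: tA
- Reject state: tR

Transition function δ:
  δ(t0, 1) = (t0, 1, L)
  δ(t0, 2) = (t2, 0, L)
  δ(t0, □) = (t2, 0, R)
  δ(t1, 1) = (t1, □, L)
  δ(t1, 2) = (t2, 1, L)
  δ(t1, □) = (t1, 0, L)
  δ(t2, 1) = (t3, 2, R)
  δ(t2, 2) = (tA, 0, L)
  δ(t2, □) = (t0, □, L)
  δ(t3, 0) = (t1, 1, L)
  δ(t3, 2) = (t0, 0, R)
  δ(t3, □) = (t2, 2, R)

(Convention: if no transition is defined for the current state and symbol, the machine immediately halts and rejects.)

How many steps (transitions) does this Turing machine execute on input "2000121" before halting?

Execution trace:
Initial: [t0]2000121
Step 1: δ(t0, 2) = (t2, 0, L) → [t2]□0000121
Step 2: δ(t2, □) = (t0, □, L) → [t0]□□0000121
Step 3: δ(t0, □) = (t2, 0, R) → 0[t2]□0000121
Step 4: δ(t2, □) = (t0, □, L) → [t0]0□0000121

No transition is defined for δ(t0, 0). By convention the machine halts and rejects.

The machine executed 4 steps before halting.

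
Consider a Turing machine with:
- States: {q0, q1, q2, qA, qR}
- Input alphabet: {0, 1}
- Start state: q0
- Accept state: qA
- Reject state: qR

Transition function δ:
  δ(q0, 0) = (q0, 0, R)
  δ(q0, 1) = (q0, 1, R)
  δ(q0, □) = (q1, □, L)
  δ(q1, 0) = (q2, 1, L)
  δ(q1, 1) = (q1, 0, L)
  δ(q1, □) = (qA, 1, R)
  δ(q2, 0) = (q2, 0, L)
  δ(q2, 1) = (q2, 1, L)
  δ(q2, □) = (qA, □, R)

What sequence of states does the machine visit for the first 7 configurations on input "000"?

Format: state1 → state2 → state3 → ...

Execution trace:
Initial: [q0]000
Step 1: δ(q0, 0) = (q0, 0, R) → 0[q0]00
Step 2: δ(q0, 0) = (q0, 0, R) → 00[q0]0
Step 3: δ(q0, 0) = (q0, 0, R) → 000[q0]□
Step 4: δ(q0, □) = (q1, □, L) → 00[q1]0□
Step 5: δ(q1, 0) = (q2, 1, L) → 0[q2]01□
Step 6: δ(q2, 0) = (q2, 0, L) → [q2]001□

State sequence: q0 → q0 → q0 → q0 → q1 → q2 → q2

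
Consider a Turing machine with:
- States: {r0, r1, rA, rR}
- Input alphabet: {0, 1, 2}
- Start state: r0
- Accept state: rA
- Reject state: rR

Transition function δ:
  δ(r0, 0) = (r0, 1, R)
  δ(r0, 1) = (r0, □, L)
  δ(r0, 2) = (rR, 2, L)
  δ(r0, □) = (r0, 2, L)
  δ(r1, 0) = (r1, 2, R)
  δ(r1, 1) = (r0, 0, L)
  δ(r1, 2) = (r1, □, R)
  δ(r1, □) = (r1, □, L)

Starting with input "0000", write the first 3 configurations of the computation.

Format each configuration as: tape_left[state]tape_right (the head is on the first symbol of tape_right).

Transitions applied:
Step 1: δ(r0, 0) = (r0, 1, R)
Step 2: δ(r0, 0) = (r0, 1, R)

The first 3 configurations are:
[r0]0000 ⊢ 1[r0]000 ⊢ 11[r0]00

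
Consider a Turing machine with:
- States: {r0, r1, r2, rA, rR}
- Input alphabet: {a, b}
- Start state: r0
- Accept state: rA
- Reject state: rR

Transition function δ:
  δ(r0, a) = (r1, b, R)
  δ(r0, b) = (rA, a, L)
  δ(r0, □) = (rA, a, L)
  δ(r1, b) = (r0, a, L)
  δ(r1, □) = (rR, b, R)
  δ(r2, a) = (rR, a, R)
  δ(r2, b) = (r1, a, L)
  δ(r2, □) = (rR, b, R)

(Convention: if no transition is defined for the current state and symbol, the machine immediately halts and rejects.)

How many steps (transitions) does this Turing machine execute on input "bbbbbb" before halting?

Execution trace:
Initial: [r0]bbbbbb
Step 1: δ(r0, b) = (rA, a, L) → [rA]□abbbbb

The machine reaches the accept state rA and halts.

The machine executed 1 step before halting.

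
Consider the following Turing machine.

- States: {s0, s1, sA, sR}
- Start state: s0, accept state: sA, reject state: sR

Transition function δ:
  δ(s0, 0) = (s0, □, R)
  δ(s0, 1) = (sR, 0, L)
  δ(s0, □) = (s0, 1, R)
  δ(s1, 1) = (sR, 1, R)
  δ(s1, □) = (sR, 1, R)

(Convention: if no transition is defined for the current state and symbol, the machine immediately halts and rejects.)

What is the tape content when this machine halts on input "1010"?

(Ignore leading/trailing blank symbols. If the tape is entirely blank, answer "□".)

Execution trace:
Initial: [s0]1010
Step 1: δ(s0, 1) = (sR, 0, L) → [sR]□0010

The machine reaches the reject state sR and halts.

Final tape (ignoring leading/trailing blanks): 0010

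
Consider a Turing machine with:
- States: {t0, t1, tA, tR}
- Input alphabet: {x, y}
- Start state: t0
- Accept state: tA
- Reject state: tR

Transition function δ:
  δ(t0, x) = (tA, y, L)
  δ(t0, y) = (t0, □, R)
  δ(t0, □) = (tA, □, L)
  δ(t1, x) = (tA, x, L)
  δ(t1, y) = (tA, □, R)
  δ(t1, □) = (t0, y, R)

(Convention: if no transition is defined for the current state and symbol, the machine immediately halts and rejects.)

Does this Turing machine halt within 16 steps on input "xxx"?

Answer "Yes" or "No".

Execution trace:
Initial: [t0]xxx
Step 1: δ(t0, x) = (tA, y, L) → [tA]□yxx

The machine reaches the accept state tA and halts.
The machine halted after 1 step (within the 16-step bound).

Answer: Yes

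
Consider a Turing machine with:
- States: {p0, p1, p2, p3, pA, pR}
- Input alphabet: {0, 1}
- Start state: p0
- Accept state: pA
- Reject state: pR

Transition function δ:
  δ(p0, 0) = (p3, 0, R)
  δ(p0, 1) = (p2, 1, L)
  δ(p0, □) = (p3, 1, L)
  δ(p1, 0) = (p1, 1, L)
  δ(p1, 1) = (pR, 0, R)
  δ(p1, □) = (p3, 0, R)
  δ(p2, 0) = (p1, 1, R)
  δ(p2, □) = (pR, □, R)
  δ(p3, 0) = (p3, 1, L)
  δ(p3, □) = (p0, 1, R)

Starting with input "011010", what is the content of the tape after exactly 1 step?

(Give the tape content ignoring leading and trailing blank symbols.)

Execution trace:
Initial: [p0]011010
Step 1: δ(p0, 0) = (p3, 0, R) → 0[p3]11010

No transition is defined for δ(p3, 1). By convention the machine halts and rejects.

After 1 step, the tape (ignoring leading/trailing blanks) is: 011010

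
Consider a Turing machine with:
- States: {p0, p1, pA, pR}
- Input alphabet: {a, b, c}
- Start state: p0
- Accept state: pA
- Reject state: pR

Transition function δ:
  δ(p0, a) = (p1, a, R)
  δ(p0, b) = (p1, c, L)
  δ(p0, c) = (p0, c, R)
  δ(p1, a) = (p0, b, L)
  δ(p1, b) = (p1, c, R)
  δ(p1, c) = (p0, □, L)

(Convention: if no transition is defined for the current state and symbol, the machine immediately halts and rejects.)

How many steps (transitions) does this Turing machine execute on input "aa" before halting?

Execution trace:
Initial: [p0]aa
Step 1: δ(p0, a) = (p1, a, R) → a[p1]a
Step 2: δ(p1, a) = (p0, b, L) → [p0]ab
Step 3: δ(p0, a) = (p1, a, R) → a[p1]b
Step 4: δ(p1, b) = (p1, c, R) → ac[p1]□

No transition is defined for δ(p1, □). By convention the machine halts and rejects.

The machine executed 4 steps before halting.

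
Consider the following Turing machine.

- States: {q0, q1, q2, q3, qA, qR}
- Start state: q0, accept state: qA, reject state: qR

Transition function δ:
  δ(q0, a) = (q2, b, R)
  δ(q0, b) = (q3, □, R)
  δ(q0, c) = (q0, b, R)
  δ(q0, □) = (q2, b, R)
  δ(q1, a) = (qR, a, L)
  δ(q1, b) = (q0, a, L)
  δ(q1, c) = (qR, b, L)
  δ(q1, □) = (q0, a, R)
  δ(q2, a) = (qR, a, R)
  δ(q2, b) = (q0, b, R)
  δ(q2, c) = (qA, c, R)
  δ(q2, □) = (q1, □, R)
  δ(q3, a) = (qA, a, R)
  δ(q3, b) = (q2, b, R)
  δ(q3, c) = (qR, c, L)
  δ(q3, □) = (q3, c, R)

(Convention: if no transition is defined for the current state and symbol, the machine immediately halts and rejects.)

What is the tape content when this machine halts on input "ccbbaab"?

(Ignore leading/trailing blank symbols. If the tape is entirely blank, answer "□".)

Execution trace:
Initial: [q0]ccbbaab
Step 1: δ(q0, c) = (q0, b, R) → b[q0]cbbaab
Step 2: δ(q0, c) = (q0, b, R) → bb[q0]bbaab
Step 3: δ(q0, b) = (q3, □, R) → bb□[q3]baab
Step 4: δ(q3, b) = (q2, b, R) → bb□b[q2]aab
Step 5: δ(q2, a) = (qR, a, R) → bb□ba[qR]ab

The machine reaches the reject state qR and halts.

Final tape (ignoring leading/trailing blanks): bb□baab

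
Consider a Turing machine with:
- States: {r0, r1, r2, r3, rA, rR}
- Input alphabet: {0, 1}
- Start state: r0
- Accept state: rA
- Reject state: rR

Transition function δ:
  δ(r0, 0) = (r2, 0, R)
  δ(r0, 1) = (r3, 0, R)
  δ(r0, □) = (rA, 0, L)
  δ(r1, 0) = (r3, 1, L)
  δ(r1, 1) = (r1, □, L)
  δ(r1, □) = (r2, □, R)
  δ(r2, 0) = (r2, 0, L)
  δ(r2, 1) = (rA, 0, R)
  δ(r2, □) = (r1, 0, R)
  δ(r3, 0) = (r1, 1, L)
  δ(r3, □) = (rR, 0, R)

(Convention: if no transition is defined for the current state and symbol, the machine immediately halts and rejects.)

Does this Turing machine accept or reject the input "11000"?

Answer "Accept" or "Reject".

Execution trace:
Initial: [r0]11000
Step 1: δ(r0, 1) = (r3, 0, R) → 0[r3]1000

No transition is defined for δ(r3, 1). By convention the machine halts and rejects.

Answer: Reject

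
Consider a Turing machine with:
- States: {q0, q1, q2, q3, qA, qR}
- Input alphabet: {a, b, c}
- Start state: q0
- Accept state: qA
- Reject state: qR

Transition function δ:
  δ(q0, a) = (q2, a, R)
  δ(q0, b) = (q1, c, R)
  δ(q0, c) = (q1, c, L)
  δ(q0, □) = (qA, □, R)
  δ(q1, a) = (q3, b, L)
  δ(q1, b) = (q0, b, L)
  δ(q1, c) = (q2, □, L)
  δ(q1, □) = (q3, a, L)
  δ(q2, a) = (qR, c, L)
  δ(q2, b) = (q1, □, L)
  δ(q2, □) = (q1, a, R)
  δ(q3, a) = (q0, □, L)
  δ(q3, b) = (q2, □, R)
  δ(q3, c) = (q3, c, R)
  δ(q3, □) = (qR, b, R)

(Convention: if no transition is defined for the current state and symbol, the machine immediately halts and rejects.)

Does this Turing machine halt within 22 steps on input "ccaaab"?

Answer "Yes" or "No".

Execution trace:
Initial: [q0]ccaaab
Step 1: δ(q0, c) = (q1, c, L) → [q1]□ccaaab
Step 2: δ(q1, □) = (q3, a, L) → [q3]□accaaab
Step 3: δ(q3, □) = (qR, b, R) → b[qR]accaaab

The machine reaches the reject state qR and halts.
The machine halted after 3 steps (within the 22-step bound).

Answer: Yes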